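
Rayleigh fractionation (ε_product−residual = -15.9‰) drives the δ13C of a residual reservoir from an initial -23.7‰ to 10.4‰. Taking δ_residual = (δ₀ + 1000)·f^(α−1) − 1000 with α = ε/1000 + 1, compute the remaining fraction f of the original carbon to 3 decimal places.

0.115

α − 1 = ε/1000 = -0.0159
(δ_res + 1000)/(δ₀ + 1000) = (10.4 + 1000)/(-23.7 + 1000) = 1010.4/976.3 = 1.034928
f = 1.034928^(1/-0.0159) = exp(ln(1.034928)/-0.0159) = exp(0.03433/-0.0159)
f = exp(-2.1592) = 0.1154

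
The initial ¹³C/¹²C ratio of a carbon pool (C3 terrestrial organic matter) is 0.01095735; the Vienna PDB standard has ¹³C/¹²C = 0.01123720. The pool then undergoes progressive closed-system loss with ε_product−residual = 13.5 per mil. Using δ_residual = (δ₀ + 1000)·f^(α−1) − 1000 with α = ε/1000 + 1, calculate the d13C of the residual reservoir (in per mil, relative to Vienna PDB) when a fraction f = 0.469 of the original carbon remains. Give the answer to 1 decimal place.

-34.8 per mil

δ₀ = (0.01095735/0.01123720 − 1)×1000 = (0.975096 − 1)×1000 = -24.904 per mil
α − 1 = ε/1000 = 0.0135
f^(α−1) = 0.469^(0.0135) = 0.989831
δ_res = (-24.904 + 1000) × 0.989831 − 1000 = 965.180 − 1000 = -34.82 per mil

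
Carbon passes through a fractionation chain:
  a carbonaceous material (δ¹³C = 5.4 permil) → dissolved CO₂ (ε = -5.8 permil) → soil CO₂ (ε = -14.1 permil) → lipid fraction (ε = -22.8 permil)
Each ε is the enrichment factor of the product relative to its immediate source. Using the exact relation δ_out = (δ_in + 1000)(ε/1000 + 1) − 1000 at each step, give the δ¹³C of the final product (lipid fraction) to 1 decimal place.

-37.0 permil

step 1: δ = (5.40 + 1000)·(-5.8/1000 + 1) − 1000 = -0.43 permil
step 2: δ = (-0.43 + 1000)·(-14.1/1000 + 1) − 1000 = -14.53 permil
step 3: δ = (-14.53 + 1000)·(-22.8/1000 + 1) − 1000 = -36.99 permil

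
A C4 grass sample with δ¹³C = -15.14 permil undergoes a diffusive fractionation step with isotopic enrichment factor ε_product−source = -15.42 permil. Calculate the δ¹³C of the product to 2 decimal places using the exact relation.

-30.33 permil

Exactly, δ_product = (δ_source + 1000)·(ε/1000 + 1) − 1000.
δ_product = (-15.14 + 1000) × (-15.42/1000 + 1) − 1000
δ_product = -30.327 permil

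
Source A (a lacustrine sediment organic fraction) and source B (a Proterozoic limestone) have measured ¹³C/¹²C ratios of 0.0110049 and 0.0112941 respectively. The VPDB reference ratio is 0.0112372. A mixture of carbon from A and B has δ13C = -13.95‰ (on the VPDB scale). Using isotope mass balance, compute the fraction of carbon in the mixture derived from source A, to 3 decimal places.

δ_A = (0.0110049/0.0112372 − 1)×1000 = (0.979328 − 1)×1000 = -20.672‰
δ_B = (0.0112941/0.0112372 − 1)×1000 = (1.005064 − 1)×1000 = 5.064‰
f_A = (δ_mix − δ_B)/(δ_A − δ_B) = (-13.95 − (5.064))/(-20.672 − (5.064))
f_A = -19.014 / -25.736 = 0.7388

0.739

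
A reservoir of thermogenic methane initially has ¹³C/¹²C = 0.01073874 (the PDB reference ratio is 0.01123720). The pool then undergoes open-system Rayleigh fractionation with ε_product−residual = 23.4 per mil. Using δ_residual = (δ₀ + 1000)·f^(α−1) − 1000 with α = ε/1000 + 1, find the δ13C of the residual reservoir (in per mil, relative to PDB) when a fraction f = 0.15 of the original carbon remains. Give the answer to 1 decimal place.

-85.9 per mil

δ₀ = (0.01073874/0.01123720 − 1)×1000 = (0.955642 − 1)×1000 = -44.358 per mil
α − 1 = ε/1000 = 0.0234
f^(α−1) = 0.15^(0.0234) = 0.956578
δ_res = (-44.358 + 1000) × 0.956578 − 1000 = 914.146 − 1000 = -85.85 per mil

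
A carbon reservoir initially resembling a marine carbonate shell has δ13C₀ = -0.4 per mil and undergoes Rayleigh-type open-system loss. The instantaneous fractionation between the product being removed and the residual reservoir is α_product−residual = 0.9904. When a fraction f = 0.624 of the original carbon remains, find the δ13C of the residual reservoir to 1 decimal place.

Rayleigh residual: δ_res = (δ₀ + 1000)·f^(α−1) − 1000
α − 1 = -0.00960
f^(α−1) = 0.624^(-0.00960) = 1.004538
δ_res = (-0.4 + 1000) × 1.004538 − 1000 = 1004.136 − 1000 = 4.14 per mil

4.1 per mil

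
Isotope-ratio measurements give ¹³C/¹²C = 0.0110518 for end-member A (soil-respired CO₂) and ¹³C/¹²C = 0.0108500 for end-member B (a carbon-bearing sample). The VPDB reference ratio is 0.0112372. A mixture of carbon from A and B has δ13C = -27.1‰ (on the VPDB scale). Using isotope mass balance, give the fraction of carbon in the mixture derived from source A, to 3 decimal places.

δ_A = (0.0110518/0.0112372 − 1)×1000 = (0.983501 − 1)×1000 = -16.499‰
δ_B = (0.0108500/0.0112372 − 1)×1000 = (0.965543 − 1)×1000 = -34.457‰
f_A = (δ_mix − δ_B)/(δ_A − δ_B) = (-27.1 − (-34.457))/(-16.499 − (-34.457))
f_A = 7.357 / 17.958 = 0.4097

0.410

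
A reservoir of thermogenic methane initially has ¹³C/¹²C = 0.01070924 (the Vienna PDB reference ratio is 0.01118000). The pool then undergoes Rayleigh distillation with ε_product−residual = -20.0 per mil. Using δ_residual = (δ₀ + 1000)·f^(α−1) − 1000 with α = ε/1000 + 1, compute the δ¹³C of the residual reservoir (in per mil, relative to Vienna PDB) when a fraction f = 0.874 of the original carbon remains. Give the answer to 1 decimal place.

δ₀ = (0.01070924/0.01118000 − 1)×1000 = (0.957893 − 1)×1000 = -42.107 per mil
α − 1 = ε/1000 = -0.0200
f^(α−1) = 0.874^(-0.0200) = 1.002697
δ_res = (-42.107 + 1000) × 1.002697 − 1000 = 960.476 − 1000 = -39.52 per mil

-39.5 per mil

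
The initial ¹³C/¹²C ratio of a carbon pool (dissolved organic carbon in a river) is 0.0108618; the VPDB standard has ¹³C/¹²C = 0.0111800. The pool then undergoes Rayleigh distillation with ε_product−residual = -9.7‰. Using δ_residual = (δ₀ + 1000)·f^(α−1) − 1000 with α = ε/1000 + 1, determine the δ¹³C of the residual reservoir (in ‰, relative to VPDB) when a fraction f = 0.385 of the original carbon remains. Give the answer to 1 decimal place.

δ₀ = (0.0108618/0.0111800 − 1)×1000 = (0.971538 − 1)×1000 = -28.462‰
α − 1 = ε/1000 = -0.0097
f^(α−1) = 0.385^(-0.0097) = 1.009302
δ_res = (-28.462 + 1000) × 1.009302 − 1000 = 980.575 − 1000 = -19.42‰

-19.4‰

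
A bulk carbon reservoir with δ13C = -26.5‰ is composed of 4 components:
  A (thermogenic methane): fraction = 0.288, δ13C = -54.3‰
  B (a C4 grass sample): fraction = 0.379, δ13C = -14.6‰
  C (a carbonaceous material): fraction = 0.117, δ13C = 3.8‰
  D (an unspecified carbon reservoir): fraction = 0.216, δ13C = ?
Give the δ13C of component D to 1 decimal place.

-26.7‰

Isotope mass balance: δ_bulk = Σ fᵢ·δᵢ.
-26.5 = 0.288×(-54.3) + 0.379×(-14.6) + 0.117×(3.8) + 0.216×δ_D
0.216·δ_D = -26.5 − (-20.727) = -5.773
δ_D = -5.773 / 0.216 = -26.73‰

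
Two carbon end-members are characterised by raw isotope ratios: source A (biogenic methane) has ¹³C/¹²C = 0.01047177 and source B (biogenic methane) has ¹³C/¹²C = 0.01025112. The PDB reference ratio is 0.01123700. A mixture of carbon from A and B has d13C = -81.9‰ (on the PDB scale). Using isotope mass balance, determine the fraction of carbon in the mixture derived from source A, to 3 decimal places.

0.297

δ_A = (0.01047177/0.01123700 − 1)×1000 = (0.931901 − 1)×1000 = -68.099‰
δ_B = (0.01025112/0.01123700 − 1)×1000 = (0.912265 − 1)×1000 = -87.735‰
f_A = (δ_mix − δ_B)/(δ_A − δ_B) = (-81.9 − (-87.735))/(-68.099 − (-87.735))
f_A = 5.835 / 19.636 = 0.2972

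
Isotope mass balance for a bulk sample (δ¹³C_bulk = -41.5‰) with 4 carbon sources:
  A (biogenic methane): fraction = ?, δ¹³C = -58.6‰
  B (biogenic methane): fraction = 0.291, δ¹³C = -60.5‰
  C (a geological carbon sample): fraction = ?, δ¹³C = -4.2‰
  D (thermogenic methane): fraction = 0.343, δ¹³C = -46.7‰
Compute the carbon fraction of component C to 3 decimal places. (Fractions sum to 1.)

Let f_C and f_A be the unknown fractions; fractions sum to 1 so f_C + f_A = 0.366.
Mass balance: Σ fᵢ·δᵢ = δ_bulk ⇒ f_C·(-4.2) + f_A·(-58.6) = -41.5 − (-33.624) = -7.876
Substitute f_A = 0.366 − f_C:
f_C·(-4.2 − -58.6) = -7.876 − 0.366×(-58.6) = 13.571
f_C = 13.571 / 54.4 = 0.2495

0.249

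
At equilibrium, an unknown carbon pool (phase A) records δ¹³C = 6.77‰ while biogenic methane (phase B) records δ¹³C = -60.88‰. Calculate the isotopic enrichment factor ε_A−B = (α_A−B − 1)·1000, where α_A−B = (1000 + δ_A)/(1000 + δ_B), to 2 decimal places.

72.04‰

α_A−B = (1000 + 6.77) / (1000 + -60.88) = 1006.77 / 939.12 = 1.072036
ε_A−B = (1.072036 − 1) × 1000 = 72.036‰
(The approximation ε ≈ δ_A − δ_B would give 67.65‰.)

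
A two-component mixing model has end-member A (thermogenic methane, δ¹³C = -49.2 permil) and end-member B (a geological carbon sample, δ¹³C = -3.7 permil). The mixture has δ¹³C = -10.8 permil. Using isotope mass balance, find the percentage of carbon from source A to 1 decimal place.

15.6%

δ_mix = f_A·δ_A + (1 − f_A)·δ_B  ⇒  f_A = (δ_mix − δ_B)/(δ_A − δ_B)
f_A = (-10.8 − (-3.7)) / (-49.2 − (-3.7))
f_A = -7.1 / -45.5 = 0.1560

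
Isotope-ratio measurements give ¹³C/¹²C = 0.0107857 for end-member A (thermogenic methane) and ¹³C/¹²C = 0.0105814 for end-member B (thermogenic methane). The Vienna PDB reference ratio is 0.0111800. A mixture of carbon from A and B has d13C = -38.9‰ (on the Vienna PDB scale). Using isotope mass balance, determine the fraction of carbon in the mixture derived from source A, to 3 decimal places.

δ_A = (0.0107857/0.0111800 − 1)×1000 = (0.964732 − 1)×1000 = -35.268‰
δ_B = (0.0105814/0.0111800 − 1)×1000 = (0.946458 − 1)×1000 = -53.542‰
f_A = (δ_mix − δ_B)/(δ_A − δ_B) = (-38.9 − (-53.542))/(-35.268 − (-53.542))
f_A = 14.642 / 18.274 = 0.8013

0.801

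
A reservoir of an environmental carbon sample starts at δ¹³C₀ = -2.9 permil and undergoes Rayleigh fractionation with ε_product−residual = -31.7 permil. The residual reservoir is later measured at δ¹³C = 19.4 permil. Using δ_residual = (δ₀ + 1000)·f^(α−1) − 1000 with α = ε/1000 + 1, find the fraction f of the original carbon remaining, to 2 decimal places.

α − 1 = ε/1000 = -0.0317
(δ_res + 1000)/(δ₀ + 1000) = (19.4 + 1000)/(-2.9 + 1000) = 1019.4/997.1 = 1.022365
f = 1.022365^(1/-0.0317) = exp(ln(1.022365)/-0.0317) = exp(0.02212/-0.0317)
f = exp(-0.6977) = 0.4977

0.50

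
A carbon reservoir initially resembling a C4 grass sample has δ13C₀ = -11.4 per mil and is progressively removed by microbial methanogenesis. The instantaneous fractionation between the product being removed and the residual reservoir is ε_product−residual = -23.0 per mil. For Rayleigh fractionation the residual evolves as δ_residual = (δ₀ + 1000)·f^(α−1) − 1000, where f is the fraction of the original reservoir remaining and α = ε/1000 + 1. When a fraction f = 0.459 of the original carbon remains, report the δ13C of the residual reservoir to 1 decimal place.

6.5 per mil

Rayleigh residual: δ_res = (δ₀ + 1000)·f^(α−1) − 1000
α = ε/1000 + 1 = 0.97700, so α − 1 = -0.02300
f^(α−1) = 0.459^(-0.02300) = 1.018072
δ_res = (-11.4 + 1000) × 1.018072 − 1000 = 1006.466 − 1000 = 6.47 per mil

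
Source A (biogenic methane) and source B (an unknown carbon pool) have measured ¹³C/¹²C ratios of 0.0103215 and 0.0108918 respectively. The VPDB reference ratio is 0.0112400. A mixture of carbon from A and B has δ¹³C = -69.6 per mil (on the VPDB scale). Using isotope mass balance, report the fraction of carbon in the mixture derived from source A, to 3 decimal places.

0.761

δ_A = (0.0103215/0.0112400 − 1)×1000 = (0.918283 − 1)×1000 = -81.717 per mil
δ_B = (0.0108918/0.0112400 − 1)×1000 = (0.969021 − 1)×1000 = -30.979 per mil
f_A = (δ_mix − δ_B)/(δ_A − δ_B) = (-69.6 − (-30.979))/(-81.717 − (-30.979))
f_A = -38.621 / -50.738 = 0.7612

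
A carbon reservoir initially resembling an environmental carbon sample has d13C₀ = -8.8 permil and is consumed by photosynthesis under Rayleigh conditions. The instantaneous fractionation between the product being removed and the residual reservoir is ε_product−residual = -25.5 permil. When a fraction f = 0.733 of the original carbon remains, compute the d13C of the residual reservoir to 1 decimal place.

Rayleigh residual: δ_res = (δ₀ + 1000)·f^(α−1) − 1000
α = ε/1000 + 1 = 0.97450, so α − 1 = -0.02550
f^(α−1) = 0.733^(-0.02550) = 1.007952
δ_res = (-8.8 + 1000) × 1.007952 − 1000 = 999.082 − 1000 = -0.92 permil

-0.9 permil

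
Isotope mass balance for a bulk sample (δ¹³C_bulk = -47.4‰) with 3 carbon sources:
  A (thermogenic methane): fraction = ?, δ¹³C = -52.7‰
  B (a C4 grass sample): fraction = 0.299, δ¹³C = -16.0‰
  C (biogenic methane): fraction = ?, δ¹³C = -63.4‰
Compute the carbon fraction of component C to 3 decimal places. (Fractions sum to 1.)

Let f_C and f_A be the unknown fractions; fractions sum to 1 so f_C + f_A = 0.701.
Mass balance: Σ fᵢ·δᵢ = δ_bulk ⇒ f_C·(-63.4) + f_A·(-52.7) = -47.4 − (-4.784) = -42.616
Substitute f_A = 0.701 − f_C:
f_C·(-63.4 − -52.7) = -42.616 − 0.701×(-52.7) = -5.673
f_C = -5.673 / -10.7 = 0.5302

0.530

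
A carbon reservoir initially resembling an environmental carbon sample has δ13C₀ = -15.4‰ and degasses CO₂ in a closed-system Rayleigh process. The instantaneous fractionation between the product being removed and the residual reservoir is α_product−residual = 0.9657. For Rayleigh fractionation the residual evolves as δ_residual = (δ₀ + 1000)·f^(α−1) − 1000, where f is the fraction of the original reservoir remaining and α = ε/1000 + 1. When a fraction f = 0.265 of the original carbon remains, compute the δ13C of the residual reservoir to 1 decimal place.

30.5‰

Rayleigh residual: δ_res = (δ₀ + 1000)·f^(α−1) − 1000
α − 1 = -0.03430
f^(α−1) = 0.265^(-0.03430) = 1.046605
δ_res = (-15.4 + 1000) × 1.046605 − 1000 = 1030.487 − 1000 = 30.49‰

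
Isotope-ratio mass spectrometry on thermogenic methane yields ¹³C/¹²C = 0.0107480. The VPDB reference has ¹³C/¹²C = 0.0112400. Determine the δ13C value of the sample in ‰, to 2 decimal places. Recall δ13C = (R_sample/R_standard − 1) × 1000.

δ13C = (R_sample / R_standard − 1) × 1000
R_sample / R_standard = 0.0107480 / 0.0112400 = 0.956228
δ13C = (0.956228 − 1) × 1000 = -43.772‰

-43.77‰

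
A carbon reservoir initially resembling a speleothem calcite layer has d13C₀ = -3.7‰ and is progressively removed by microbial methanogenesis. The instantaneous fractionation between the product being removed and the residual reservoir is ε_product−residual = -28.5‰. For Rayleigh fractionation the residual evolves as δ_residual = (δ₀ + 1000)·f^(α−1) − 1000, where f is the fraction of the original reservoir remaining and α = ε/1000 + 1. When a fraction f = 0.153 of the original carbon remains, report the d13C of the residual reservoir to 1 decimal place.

Rayleigh residual: δ_res = (δ₀ + 1000)·f^(α−1) − 1000
α = ε/1000 + 1 = 0.97150, so α − 1 = -0.02850
f^(α−1) = 0.153^(-0.02850) = 1.054961
δ_res = (-3.7 + 1000) × 1.054961 − 1000 = 1051.057 − 1000 = 51.06‰

51.1‰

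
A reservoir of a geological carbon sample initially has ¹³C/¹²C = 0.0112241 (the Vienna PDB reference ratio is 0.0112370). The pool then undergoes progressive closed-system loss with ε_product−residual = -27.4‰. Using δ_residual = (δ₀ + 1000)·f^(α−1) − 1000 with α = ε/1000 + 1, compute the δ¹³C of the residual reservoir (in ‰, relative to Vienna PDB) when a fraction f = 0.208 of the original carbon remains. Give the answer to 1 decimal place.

δ₀ = (0.0112241/0.0112370 − 1)×1000 = (0.998852 − 1)×1000 = -1.148‰
α − 1 = ε/1000 = -0.0274
f^(α−1) = 0.208^(-0.0274) = 1.043963
δ_res = (-1.148 + 1000) × 1.043963 − 1000 = 1042.764 − 1000 = 42.76‰

42.8‰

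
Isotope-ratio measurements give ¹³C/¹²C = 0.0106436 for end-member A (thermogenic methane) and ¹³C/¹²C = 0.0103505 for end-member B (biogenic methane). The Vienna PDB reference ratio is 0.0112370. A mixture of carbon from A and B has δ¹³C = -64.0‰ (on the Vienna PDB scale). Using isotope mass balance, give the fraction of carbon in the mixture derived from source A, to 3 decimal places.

δ_A = (0.0106436/0.0112370 − 1)×1000 = (0.947192 − 1)×1000 = -52.808‰
δ_B = (0.0103505/0.0112370 − 1)×1000 = (0.921109 − 1)×1000 = -78.891‰
f_A = (δ_mix − δ_B)/(δ_A − δ_B) = (-64.0 − (-78.891))/(-52.808 − (-78.891))
f_A = 14.891 / 26.083 = 0.5709

0.571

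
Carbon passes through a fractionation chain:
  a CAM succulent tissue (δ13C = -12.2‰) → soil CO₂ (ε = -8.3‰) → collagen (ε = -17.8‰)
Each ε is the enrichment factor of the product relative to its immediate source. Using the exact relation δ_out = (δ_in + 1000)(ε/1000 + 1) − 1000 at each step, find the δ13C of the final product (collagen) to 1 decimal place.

-37.8‰

step 1: δ = (-12.20 + 1000)·(-8.3/1000 + 1) − 1000 = -20.40‰
step 2: δ = (-20.40 + 1000)·(-17.8/1000 + 1) − 1000 = -37.84‰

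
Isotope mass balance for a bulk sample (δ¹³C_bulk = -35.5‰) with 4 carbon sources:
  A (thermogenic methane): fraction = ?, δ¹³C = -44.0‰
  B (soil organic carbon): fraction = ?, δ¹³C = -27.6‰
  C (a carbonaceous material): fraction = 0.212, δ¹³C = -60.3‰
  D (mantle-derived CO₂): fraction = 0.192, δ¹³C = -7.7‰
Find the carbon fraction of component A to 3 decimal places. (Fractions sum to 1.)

0.292

Let f_A and f_B be the unknown fractions; fractions sum to 1 so f_A + f_B = 0.596.
Mass balance: Σ fᵢ·δᵢ = δ_bulk ⇒ f_A·(-44.0) + f_B·(-27.6) = -35.5 − (-14.262) = -21.238
Substitute f_B = 0.596 − f_A:
f_A·(-44.0 − -27.6) = -21.238 − 0.596×(-27.6) = -4.788
f_A = -4.788 / -16.4 = 0.2920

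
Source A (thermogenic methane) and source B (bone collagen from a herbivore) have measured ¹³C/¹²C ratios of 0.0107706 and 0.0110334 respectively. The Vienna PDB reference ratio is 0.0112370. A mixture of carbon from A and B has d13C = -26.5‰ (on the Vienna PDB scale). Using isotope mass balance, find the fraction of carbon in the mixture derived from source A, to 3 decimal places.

δ_A = (0.0107706/0.0112370 − 1)×1000 = (0.958494 − 1)×1000 = -41.506‰
δ_B = (0.0110334/0.0112370 − 1)×1000 = (0.981881 − 1)×1000 = -18.119‰
f_A = (δ_mix − δ_B)/(δ_A − δ_B) = (-26.5 − (-18.119))/(-41.506 − (-18.119))
f_A = -8.381 / -23.387 = 0.3584

0.358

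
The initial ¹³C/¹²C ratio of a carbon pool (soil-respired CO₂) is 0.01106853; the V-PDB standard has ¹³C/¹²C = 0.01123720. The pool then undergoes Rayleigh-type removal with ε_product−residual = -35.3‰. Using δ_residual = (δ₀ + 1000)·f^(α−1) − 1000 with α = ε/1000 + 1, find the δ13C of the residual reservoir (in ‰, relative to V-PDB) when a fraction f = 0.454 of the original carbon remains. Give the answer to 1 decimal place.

δ₀ = (0.01106853/0.01123720 − 1)×1000 = (0.984990 − 1)×1000 = -15.010‰
α − 1 = ε/1000 = -0.0353
f^(α−1) = 0.454^(-0.0353) = 1.028267
δ_res = (-15.010 + 1000) × 1.028267 − 1000 = 1012.833 − 1000 = 12.83‰

12.8‰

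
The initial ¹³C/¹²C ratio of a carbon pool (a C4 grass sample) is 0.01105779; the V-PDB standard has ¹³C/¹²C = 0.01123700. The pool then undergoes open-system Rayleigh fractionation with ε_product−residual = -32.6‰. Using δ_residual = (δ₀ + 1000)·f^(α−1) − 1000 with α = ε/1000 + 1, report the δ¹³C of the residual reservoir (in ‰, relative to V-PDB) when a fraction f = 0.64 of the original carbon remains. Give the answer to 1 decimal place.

-1.5‰

δ₀ = (0.01105779/0.01123700 − 1)×1000 = (0.984052 − 1)×1000 = -15.948‰
α − 1 = ε/1000 = -0.0326
f^(α−1) = 0.64^(-0.0326) = 1.014655
δ_res = (-15.948 + 1000) × 1.014655 − 1000 = 998.473 − 1000 = -1.53‰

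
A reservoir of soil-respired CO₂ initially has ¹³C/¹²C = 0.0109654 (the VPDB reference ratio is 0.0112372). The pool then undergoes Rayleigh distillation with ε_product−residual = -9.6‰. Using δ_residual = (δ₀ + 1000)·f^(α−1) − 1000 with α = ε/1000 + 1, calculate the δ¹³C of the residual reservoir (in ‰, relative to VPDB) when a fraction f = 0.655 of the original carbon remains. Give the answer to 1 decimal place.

-20.2‰

δ₀ = (0.0109654/0.0112372 − 1)×1000 = (0.975812 − 1)×1000 = -24.188‰
α − 1 = ε/1000 = -0.0096
f^(α−1) = 0.655^(-0.0096) = 1.004070
δ_res = (-24.188 + 1000) × 1.004070 − 1000 = 979.784 − 1000 = -20.22‰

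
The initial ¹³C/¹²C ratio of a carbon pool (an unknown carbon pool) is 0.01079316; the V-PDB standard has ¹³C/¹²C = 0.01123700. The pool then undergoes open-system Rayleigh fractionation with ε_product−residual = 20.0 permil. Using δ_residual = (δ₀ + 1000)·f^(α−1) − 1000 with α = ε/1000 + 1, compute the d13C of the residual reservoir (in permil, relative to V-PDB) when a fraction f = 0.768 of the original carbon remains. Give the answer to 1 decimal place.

δ₀ = (0.01079316/0.01123700 − 1)×1000 = (0.960502 − 1)×1000 = -39.498 permil
α − 1 = ε/1000 = 0.0200
f^(α−1) = 0.768^(0.0200) = 0.994735
δ_res = (-39.498 + 1000) × 0.994735 − 1000 = 955.444 − 1000 = -44.56 permil

-44.6 permil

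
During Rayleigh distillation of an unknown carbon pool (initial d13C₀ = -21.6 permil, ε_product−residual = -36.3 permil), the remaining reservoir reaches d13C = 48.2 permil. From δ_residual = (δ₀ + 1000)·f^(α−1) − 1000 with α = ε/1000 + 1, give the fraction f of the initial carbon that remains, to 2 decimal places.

0.15

α − 1 = ε/1000 = -0.0363
(δ_res + 1000)/(δ₀ + 1000) = (48.2 + 1000)/(-21.6 + 1000) = 1048.2/978.4 = 1.071341
f = 1.071341^(1/-0.0363) = exp(ln(1.071341)/-0.0363) = exp(0.06891/-0.0363)
f = exp(-1.8984) = 0.1498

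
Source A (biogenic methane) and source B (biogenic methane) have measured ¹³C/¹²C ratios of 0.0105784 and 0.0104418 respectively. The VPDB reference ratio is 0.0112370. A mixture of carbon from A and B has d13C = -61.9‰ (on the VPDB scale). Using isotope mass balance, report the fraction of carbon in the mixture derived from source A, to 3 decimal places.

δ_A = (0.0105784/0.0112370 − 1)×1000 = (0.941390 − 1)×1000 = -58.610‰
δ_B = (0.0104418/0.0112370 − 1)×1000 = (0.929234 − 1)×1000 = -70.766‰
f_A = (δ_mix − δ_B)/(δ_A − δ_B) = (-61.9 − (-70.766))/(-58.610 − (-70.766))
f_A = 8.866 / 12.156 = 0.7294

0.729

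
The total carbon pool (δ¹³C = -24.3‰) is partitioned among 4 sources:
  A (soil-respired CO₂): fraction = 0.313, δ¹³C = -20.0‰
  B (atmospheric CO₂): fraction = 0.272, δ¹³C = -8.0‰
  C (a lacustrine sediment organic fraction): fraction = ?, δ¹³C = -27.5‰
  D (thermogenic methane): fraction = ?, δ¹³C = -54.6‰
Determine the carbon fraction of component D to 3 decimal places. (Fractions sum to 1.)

Let f_D and f_C be the unknown fractions; fractions sum to 1 so f_D + f_C = 0.415.
Mass balance: Σ fᵢ·δᵢ = δ_bulk ⇒ f_D·(-54.6) + f_C·(-27.5) = -24.3 − (-8.436) = -15.864
Substitute f_C = 0.415 − f_D:
f_D·(-54.6 − -27.5) = -15.864 − 0.415×(-27.5) = -4.452
f_D = -4.452 / -27.1 = 0.1643

0.164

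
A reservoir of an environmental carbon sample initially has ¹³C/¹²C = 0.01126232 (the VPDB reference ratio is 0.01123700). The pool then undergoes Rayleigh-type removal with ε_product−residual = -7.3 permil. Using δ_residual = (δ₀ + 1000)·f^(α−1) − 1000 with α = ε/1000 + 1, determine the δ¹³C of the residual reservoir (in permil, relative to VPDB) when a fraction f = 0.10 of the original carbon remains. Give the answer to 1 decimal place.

δ₀ = (0.01126232/0.01123700 − 1)×1000 = (1.002253 − 1)×1000 = 2.253 permil
α − 1 = ε/1000 = -0.0073
f^(α−1) = 0.10^(-0.0073) = 1.016951
δ_res = (2.253 + 1000) × 1.016951 − 1000 = 1019.242 − 1000 = 19.24 permil

19.2 permil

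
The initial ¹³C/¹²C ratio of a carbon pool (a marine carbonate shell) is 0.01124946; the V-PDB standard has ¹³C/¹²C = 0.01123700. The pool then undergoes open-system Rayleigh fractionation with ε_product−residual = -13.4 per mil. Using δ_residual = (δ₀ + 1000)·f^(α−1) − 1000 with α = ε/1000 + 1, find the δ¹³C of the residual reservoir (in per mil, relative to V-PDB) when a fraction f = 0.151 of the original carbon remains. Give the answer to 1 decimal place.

26.8 per mil

δ₀ = (0.01124946/0.01123700 − 1)×1000 = (1.001109 − 1)×1000 = 1.109 per mil
α − 1 = ε/1000 = -0.0134
f^(α−1) = 0.151^(-0.0134) = 1.025656
δ_res = (1.109 + 1000) × 1.025656 − 1000 = 1026.793 − 1000 = 26.79 per mil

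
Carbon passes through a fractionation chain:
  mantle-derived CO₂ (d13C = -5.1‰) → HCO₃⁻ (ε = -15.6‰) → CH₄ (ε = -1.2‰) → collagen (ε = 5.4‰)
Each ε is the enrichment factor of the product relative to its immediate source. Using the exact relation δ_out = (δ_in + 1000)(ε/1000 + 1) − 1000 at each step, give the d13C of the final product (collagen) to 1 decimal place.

-16.5‰

step 1: δ = (-5.10 + 1000)·(-15.6/1000 + 1) − 1000 = -20.62‰
step 2: δ = (-20.62 + 1000)·(-1.2/1000 + 1) − 1000 = -21.80‰
step 3: δ = (-21.80 + 1000)·(5.4/1000 + 1) − 1000 = -16.51‰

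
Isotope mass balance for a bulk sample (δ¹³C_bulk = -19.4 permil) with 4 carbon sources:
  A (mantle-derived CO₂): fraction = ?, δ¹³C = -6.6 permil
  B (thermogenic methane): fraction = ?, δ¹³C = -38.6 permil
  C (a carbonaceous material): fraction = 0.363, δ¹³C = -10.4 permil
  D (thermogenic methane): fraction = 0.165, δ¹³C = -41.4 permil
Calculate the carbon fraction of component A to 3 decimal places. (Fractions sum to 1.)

0.295

Let f_A and f_B be the unknown fractions; fractions sum to 1 so f_A + f_B = 0.472.
Mass balance: Σ fᵢ·δᵢ = δ_bulk ⇒ f_A·(-6.6) + f_B·(-38.6) = -19.4 − (-10.606) = -8.794
Substitute f_B = 0.472 − f_A:
f_A·(-6.6 − -38.6) = -8.794 − 0.472×(-38.6) = 9.425
f_A = 9.425 / 32.0 = 0.2945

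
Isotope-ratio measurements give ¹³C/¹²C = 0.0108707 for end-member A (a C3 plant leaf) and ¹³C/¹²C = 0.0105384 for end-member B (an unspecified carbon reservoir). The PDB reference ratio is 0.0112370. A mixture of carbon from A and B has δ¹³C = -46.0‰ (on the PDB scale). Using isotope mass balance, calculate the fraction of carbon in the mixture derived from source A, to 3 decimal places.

δ_A = (0.0108707/0.0112370 − 1)×1000 = (0.967402 − 1)×1000 = -32.598‰
δ_B = (0.0105384/0.0112370 − 1)×1000 = (0.937830 − 1)×1000 = -62.170‰
f_A = (δ_mix − δ_B)/(δ_A − δ_B) = (-46.0 − (-62.170))/(-32.598 − (-62.170))
f_A = 16.170 / 29.572 = 0.5468

0.547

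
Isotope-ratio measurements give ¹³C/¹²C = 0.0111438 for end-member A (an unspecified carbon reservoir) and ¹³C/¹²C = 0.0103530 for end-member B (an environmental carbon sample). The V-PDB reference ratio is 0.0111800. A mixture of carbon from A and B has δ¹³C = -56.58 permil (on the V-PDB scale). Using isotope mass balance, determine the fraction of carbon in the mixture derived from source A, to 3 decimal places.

0.246

δ_A = (0.0111438/0.0111800 − 1)×1000 = (0.996762 − 1)×1000 = -3.238 permil
δ_B = (0.0103530/0.0111800 − 1)×1000 = (0.926029 − 1)×1000 = -73.971 permil
f_A = (δ_mix − δ_B)/(δ_A − δ_B) = (-56.58 − (-73.971))/(-3.238 − (-73.971))
f_A = 17.391 / 70.733 = 0.2459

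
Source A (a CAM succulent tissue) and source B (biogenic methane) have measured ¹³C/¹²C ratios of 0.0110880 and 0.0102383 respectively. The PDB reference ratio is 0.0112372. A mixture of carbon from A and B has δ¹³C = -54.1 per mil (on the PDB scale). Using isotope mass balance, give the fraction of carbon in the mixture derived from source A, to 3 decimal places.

0.460

δ_A = (0.0110880/0.0112372 − 1)×1000 = (0.986723 − 1)×1000 = -13.277 per mil
δ_B = (0.0102383/0.0112372 − 1)×1000 = (0.911108 − 1)×1000 = -88.892 per mil
f_A = (δ_mix − δ_B)/(δ_A − δ_B) = (-54.1 − (-88.892))/(-13.277 − (-88.892))
f_A = 34.792 / 75.615 = 0.4601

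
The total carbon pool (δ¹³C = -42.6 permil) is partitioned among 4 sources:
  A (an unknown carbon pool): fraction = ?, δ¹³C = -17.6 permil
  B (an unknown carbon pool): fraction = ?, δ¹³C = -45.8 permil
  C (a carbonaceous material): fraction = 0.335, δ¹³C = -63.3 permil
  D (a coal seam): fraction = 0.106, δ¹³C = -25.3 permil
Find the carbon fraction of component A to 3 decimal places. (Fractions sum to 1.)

0.244

Let f_A and f_B be the unknown fractions; fractions sum to 1 so f_A + f_B = 0.559.
Mass balance: Σ fᵢ·δᵢ = δ_bulk ⇒ f_A·(-17.6) + f_B·(-45.8) = -42.6 − (-23.887) = -18.713
Substitute f_B = 0.559 − f_A:
f_A·(-17.6 − -45.8) = -18.713 − 0.559×(-45.8) = 6.889
f_A = 6.889 / 28.2 = 0.2443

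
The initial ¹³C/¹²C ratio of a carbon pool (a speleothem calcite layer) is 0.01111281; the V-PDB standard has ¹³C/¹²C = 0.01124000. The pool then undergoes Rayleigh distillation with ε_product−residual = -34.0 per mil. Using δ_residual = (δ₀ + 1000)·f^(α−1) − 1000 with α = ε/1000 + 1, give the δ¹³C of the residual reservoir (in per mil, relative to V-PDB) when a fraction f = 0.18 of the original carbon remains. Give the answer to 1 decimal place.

δ₀ = (0.01111281/0.01124000 − 1)×1000 = (0.988684 − 1)×1000 = -11.316 per mil
α − 1 = ε/1000 = -0.0340
f^(α−1) = 0.18^(-0.0340) = 1.060036
δ_res = (-11.316 + 1000) × 1.060036 − 1000 = 1048.041 − 1000 = 48.04 per mil

48.0 per mil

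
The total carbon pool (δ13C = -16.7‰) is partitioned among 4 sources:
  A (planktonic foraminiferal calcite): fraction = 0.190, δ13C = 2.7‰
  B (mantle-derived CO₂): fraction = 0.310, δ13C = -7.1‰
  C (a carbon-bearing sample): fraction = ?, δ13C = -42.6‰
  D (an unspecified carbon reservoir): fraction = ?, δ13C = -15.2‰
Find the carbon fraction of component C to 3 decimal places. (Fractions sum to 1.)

Let f_C and f_D be the unknown fractions; fractions sum to 1 so f_C + f_D = 0.500.
Mass balance: Σ fᵢ·δᵢ = δ_bulk ⇒ f_C·(-42.6) + f_D·(-15.2) = -16.7 − (-1.688) = -15.012
Substitute f_D = 0.500 − f_C:
f_C·(-42.6 − -15.2) = -15.012 − 0.500×(-15.2) = -7.412
f_C = -7.412 / -27.4 = 0.2705

0.271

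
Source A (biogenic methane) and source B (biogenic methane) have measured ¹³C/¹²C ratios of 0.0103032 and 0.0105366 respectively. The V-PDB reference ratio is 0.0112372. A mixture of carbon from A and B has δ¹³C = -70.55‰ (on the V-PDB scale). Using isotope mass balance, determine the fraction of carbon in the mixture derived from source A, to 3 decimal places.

0.395

δ_A = (0.0103032/0.0112372 − 1)×1000 = (0.916883 − 1)×1000 = -83.117‰
δ_B = (0.0105366/0.0112372 − 1)×1000 = (0.937654 − 1)×1000 = -62.346‰
f_A = (δ_mix − δ_B)/(δ_A − δ_B) = (-70.55 − (-62.346))/(-83.117 − (-62.346))
f_A = -8.204 / -20.770 = 0.3950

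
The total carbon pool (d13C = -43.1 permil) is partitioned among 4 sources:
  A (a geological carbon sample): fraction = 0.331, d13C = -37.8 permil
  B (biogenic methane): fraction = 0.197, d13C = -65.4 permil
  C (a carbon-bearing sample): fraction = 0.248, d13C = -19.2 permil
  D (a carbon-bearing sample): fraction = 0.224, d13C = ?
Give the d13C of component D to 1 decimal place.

-57.8 permil

Isotope mass balance: δ_bulk = Σ fᵢ·δᵢ.
-43.1 = 0.331×(-37.8) + 0.197×(-65.4) + 0.248×(-19.2) + 0.224×δ_D
0.224·δ_D = -43.1 − (-30.157) = -12.943
δ_D = -12.943 / 0.224 = -57.78 permil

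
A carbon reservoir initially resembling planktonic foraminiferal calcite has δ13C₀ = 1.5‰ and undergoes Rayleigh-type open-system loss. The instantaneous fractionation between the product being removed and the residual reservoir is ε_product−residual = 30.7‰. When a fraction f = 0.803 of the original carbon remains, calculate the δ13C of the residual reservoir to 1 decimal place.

-5.2‰

Rayleigh residual: δ_res = (δ₀ + 1000)·f^(α−1) − 1000
α = ε/1000 + 1 = 1.03070, so α − 1 = 0.03070
f^(α−1) = 0.803^(0.03070) = 0.993287
δ_res = (1.5 + 1000) × 0.993287 − 1000 = 994.777 − 1000 = -5.22‰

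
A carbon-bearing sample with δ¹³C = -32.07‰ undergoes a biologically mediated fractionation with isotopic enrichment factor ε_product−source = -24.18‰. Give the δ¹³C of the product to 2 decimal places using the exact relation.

-55.47‰

Exactly, δ_product = (δ_source + 1000)·(ε/1000 + 1) − 1000.
δ_product = (-32.07 + 1000) × (-24.18/1000 + 1) − 1000
δ_product = -55.475‰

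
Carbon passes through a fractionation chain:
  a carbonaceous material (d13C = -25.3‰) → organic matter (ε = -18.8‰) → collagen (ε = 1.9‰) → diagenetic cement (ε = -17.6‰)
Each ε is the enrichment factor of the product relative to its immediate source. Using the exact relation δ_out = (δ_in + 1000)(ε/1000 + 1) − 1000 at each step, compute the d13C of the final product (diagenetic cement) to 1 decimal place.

step 1: δ = (-25.30 + 1000)·(-18.8/1000 + 1) − 1000 = -43.62‰
step 2: δ = (-43.62 + 1000)·(1.9/1000 + 1) − 1000 = -41.81‰
step 3: δ = (-41.81 + 1000)·(-17.6/1000 + 1) − 1000 = -58.67‰

-58.7‰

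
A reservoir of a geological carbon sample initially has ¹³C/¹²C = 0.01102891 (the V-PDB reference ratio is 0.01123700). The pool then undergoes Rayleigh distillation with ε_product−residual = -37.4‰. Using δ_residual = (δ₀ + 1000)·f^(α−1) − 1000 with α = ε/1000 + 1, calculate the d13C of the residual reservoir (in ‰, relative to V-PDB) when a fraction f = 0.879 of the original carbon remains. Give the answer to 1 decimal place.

-13.8‰

δ₀ = (0.01102891/0.01123700 − 1)×1000 = (0.981482 − 1)×1000 = -18.518‰
α − 1 = ε/1000 = -0.0374
f^(α−1) = 0.879^(-0.0374) = 1.004835
δ_res = (-18.518 + 1000) × 1.004835 − 1000 = 986.227 − 1000 = -13.77‰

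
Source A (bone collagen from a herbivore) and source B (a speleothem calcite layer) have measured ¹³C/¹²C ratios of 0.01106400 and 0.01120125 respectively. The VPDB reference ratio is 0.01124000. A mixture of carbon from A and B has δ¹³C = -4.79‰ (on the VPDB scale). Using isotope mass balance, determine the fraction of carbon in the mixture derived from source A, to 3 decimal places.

0.110

δ_A = (0.01106400/0.01124000 − 1)×1000 = (0.984342 − 1)×1000 = -15.658‰
δ_B = (0.01120125/0.01124000 − 1)×1000 = (0.996552 − 1)×1000 = -3.448‰
f_A = (δ_mix − δ_B)/(δ_A − δ_B) = (-4.79 − (-3.448))/(-15.658 − (-3.448))
f_A = -1.342 / -12.211 = 0.1099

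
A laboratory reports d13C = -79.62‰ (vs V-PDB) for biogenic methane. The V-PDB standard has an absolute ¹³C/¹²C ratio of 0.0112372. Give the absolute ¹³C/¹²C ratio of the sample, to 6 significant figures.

0.0103425

R_sample = R_standard × (d13C/1000 + 1)
R_sample = 0.0112372 × (-79.62/1000 + 1) = 0.0112372 × 0.920380
R_sample = 0.0103425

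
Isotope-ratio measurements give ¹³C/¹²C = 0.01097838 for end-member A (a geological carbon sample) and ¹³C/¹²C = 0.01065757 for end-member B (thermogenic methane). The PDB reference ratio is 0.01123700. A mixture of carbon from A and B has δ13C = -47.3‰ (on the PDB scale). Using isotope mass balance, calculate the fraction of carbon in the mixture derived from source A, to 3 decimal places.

0.149

δ_A = (0.01097838/0.01123700 − 1)×1000 = (0.976985 − 1)×1000 = -23.015‰
δ_B = (0.01065757/0.01123700 − 1)×1000 = (0.948436 − 1)×1000 = -51.564‰
f_A = (δ_mix − δ_B)/(δ_A − δ_B) = (-47.3 − (-51.564))/(-23.015 − (-51.564))
f_A = 4.264 / 28.549 = 0.1494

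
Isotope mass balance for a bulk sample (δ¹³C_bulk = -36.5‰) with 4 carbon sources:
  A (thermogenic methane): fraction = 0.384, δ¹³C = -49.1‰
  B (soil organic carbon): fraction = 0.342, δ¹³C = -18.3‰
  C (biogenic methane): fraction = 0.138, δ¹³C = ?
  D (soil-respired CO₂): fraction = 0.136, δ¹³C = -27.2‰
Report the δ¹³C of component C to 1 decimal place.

-55.7‰

Isotope mass balance: δ_bulk = Σ fᵢ·δᵢ.
-36.5 = 0.384×(-49.1) + 0.342×(-18.3) + 0.138×δ_C + 0.136×(-27.2)
0.138·δ_C = -36.5 − (-28.812) = -7.688
δ_C = -7.688 / 0.138 = -55.71‰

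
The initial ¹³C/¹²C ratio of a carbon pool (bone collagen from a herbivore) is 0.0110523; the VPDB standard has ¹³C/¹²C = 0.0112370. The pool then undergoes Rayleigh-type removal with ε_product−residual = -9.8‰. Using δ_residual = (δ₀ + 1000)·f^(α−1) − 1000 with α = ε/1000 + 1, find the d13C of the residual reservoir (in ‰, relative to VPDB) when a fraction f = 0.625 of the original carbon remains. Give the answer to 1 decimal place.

δ₀ = (0.0110523/0.0112370 − 1)×1000 = (0.983563 − 1)×1000 = -16.437‰
α − 1 = ε/1000 = -0.0098
f^(α−1) = 0.625^(-0.0098) = 1.004617
δ_res = (-16.437 + 1000) × 1.004617 − 1000 = 988.104 − 1000 = -11.90‰

-11.9‰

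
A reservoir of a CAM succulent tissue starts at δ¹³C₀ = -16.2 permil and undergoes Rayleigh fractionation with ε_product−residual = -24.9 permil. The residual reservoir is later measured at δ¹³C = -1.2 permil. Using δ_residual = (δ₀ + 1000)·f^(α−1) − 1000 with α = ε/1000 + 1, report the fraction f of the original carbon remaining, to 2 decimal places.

0.54

α − 1 = ε/1000 = -0.0249
(δ_res + 1000)/(δ₀ + 1000) = (-1.2 + 1000)/(-16.2 + 1000) = 998.8/983.8 = 1.015247
f = 1.015247^(1/-0.0249) = exp(ln(1.015247)/-0.0249) = exp(0.01513/-0.0249)
f = exp(-0.6077) = 0.5446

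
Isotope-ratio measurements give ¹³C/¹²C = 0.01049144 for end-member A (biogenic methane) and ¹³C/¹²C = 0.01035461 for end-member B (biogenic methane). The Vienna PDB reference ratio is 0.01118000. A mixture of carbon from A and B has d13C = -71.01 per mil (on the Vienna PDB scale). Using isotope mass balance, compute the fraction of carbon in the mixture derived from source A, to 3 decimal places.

0.230

δ_A = (0.01049144/0.01118000 − 1)×1000 = (0.938411 − 1)×1000 = -61.589 per mil
δ_B = (0.01035461/0.01118000 − 1)×1000 = (0.926173 − 1)×1000 = -73.827 per mil
f_A = (δ_mix − δ_B)/(δ_A − δ_B) = (-71.01 − (-73.827))/(-61.589 − (-73.827))
f_A = 2.817 / 12.239 = 0.2302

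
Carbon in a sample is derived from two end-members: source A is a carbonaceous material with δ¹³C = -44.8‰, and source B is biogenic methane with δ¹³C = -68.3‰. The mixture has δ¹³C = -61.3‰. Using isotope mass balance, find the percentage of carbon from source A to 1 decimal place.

29.8%

δ_mix = f_A·δ_A + (1 − f_A)·δ_B  ⇒  f_A = (δ_mix − δ_B)/(δ_A − δ_B)
f_A = (-61.3 − (-68.3)) / (-44.8 − (-68.3))
f_A = 7.0 / 23.5 = 0.2979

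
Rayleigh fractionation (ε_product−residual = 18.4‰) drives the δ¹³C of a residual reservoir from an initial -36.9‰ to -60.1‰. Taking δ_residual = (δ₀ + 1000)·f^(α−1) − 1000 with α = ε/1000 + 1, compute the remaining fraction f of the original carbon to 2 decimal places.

α − 1 = ε/1000 = 0.0184
(δ_res + 1000)/(δ₀ + 1000) = (-60.1 + 1000)/(-36.9 + 1000) = 939.9/963.1 = 0.975911
f = 0.975911^(1/0.0184) = exp(ln(0.975911)/0.0184) = exp(-0.02438/0.0184)
f = exp(-1.3252) = 0.2657

0.27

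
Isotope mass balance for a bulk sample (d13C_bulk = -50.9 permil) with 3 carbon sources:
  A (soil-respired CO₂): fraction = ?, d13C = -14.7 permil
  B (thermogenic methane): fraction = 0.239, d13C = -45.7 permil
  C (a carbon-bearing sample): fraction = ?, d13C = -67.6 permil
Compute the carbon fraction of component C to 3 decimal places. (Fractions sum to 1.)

Let f_C and f_A be the unknown fractions; fractions sum to 1 so f_C + f_A = 0.761.
Mass balance: Σ fᵢ·δᵢ = δ_bulk ⇒ f_C·(-67.6) + f_A·(-14.7) = -50.9 − (-10.922) = -39.978
Substitute f_A = 0.761 − f_C:
f_C·(-67.6 − -14.7) = -39.978 − 0.761×(-14.7) = -28.791
f_C = -28.791 / -52.9 = 0.5443

0.544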